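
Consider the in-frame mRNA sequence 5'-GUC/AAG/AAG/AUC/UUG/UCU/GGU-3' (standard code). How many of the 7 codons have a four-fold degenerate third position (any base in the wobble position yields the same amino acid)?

3

Codon 1 GUC (Val): third position 4-fold.
Codon 2 AAG (Lys): third position 2-fold.
Codon 3 AAG (Lys): third position 2-fold.
Codon 4 AUC (Ile): third position 3-fold.
Codon 5 UUG (Leu): third position 2-fold.
Codon 6 UCU (Ser): third position 4-fold.
Codon 7 GGU (Gly): third position 4-fold.
Four-fold degenerate third positions: 3.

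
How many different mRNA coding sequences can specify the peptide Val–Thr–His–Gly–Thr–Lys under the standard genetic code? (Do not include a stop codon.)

Val: 4 codons.
Thr: 4 codons.
His: 2 codons.
Gly: 4 codons.
Thr: 4 codons.
Lys: 2 codons.
4 × 4 × 2 × 4 × 4 × 2 = 1024.

1024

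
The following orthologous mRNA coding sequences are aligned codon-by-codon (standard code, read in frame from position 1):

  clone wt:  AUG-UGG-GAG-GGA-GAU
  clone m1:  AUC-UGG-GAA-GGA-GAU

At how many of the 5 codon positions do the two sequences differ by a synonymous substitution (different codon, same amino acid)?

Codon 1: AUG Met / AUC Ile — nonsynonymous.
Codon 2: UGG Trp / UGG Trp — identical.
Codon 3: GAG Glu / GAA Glu — synonymous.
Codon 4: GGA Gly / GGA Gly — identical.
Codon 5: GAU Asp / GAU Asp — identical.
Synonymous differences: 1.

1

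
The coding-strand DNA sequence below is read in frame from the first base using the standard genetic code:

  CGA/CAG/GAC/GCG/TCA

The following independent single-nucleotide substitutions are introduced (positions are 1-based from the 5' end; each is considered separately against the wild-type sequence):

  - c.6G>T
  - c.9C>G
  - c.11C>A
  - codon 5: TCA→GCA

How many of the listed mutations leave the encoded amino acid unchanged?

0

Codon 2: CAG (Gln) → CAT (His) — missense.
Codon 3: GAC (Asp) → GAG (Glu) — missense.
Codon 4: GCG (Ala) → GAG (Glu) — missense.
Codon 5: TCA (Ser) → GCA (Ala) — missense.
Synonymous: 0 of 4.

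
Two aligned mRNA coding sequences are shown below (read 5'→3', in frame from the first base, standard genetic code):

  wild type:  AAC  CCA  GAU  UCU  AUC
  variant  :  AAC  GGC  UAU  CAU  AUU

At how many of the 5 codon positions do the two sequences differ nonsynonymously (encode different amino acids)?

Codon 1: AAC Asn / AAC Asn — identical.
Codon 2: CCA Pro / GGC Gly — nonsynonymous.
Codon 3: GAU Asp / UAU Tyr — nonsynonymous.
Codon 4: UCU Ser / CAU His — nonsynonymous.
Codon 5: AUC Ile / AUU Ile — synonymous.
Nonsynonymous differences: 3.

3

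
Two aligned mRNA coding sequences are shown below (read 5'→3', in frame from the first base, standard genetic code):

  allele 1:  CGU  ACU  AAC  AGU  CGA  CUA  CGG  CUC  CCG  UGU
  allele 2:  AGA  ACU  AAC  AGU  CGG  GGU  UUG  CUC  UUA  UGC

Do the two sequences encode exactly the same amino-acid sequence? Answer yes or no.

Codon 1: CGU Arg / AGA Arg — synonymous.
Codon 2: ACU Thr / ACU Thr — identical.
Codon 3: AAC Asn / AAC Asn — identical.
Codon 4: AGU Ser / AGU Ser — identical.
Codon 5: CGA Arg / CGG Arg — synonymous.
Codon 6: CUA Leu / GGU Gly — nonsynonymous.
Codon 7: CGG Arg / UUG Leu — nonsynonymous.
Codon 8: CUC Leu / CUC Leu — identical.
Codon 9: CCG Pro / UUA Leu — nonsynonymous.
Codon 10: UGU Cys / UGC Cys — synonymous.
Nonsynonymous differences: 3 → different protein.

no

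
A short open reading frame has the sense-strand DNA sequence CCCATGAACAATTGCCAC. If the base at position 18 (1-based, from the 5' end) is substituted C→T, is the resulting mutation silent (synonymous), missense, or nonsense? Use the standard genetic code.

silent

Position 18 falls in codon 6: CAC → His.
After the substitution the codon is CAT → His.
Both encode His, so the change is synonymous.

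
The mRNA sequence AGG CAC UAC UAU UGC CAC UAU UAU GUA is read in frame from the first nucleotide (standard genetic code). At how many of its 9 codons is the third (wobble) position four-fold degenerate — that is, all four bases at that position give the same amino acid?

1

Codon 1 AGG (Arg): third position 2-fold.
Codon 2 CAC (His): third position 2-fold.
Codon 3 UAC (Tyr): third position 2-fold.
Codon 4 UAU (Tyr): third position 2-fold.
Codon 5 UGC (Cys): third position 2-fold.
Codon 6 CAC (His): third position 2-fold.
Codon 7 UAU (Tyr): third position 2-fold.
Codon 8 UAU (Tyr): third position 2-fold.
Codon 9 GUA (Val): third position 4-fold.
Four-fold degenerate third positions: 1.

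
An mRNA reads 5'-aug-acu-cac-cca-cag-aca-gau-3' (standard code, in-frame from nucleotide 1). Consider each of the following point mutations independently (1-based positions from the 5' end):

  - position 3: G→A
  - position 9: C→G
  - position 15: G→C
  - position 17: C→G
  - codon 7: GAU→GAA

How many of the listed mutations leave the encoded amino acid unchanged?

0

Codon 1: AUG (Met) → AUA (Ile) — missense.
Codon 3: CAC (His) → CAG (Gln) — missense.
Codon 5: CAG (Gln) → CAC (His) — missense.
Codon 6: ACA (Thr) → AGA (Arg) — missense.
Codon 7: GAU (Asp) → GAA (Glu) — missense.
Synonymous: 0 of 5.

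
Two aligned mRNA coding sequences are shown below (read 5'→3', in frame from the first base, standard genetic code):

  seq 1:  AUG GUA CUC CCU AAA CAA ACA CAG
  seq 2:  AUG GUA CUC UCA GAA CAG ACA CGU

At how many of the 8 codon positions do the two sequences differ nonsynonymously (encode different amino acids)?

Codon 1: AUG Met / AUG Met — identical.
Codon 2: GUA Val / GUA Val — identical.
Codon 3: CUC Leu / CUC Leu — identical.
Codon 4: CCU Pro / UCA Ser — nonsynonymous.
Codon 5: AAA Lys / GAA Glu — nonsynonymous.
Codon 6: CAA Gln / CAG Gln — synonymous.
Codon 7: ACA Thr / ACA Thr — identical.
Codon 8: CAG Gln / CGU Arg — nonsynonymous.
Nonsynonymous differences: 3.

3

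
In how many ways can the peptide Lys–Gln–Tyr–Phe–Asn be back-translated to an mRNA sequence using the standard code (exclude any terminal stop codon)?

32

Lys: 2 codons.
Gln: 2 codons.
Tyr: 2 codons.
Phe: 2 codons.
Asn: 2 codons.
2 × 2 × 2 × 2 × 2 = 32.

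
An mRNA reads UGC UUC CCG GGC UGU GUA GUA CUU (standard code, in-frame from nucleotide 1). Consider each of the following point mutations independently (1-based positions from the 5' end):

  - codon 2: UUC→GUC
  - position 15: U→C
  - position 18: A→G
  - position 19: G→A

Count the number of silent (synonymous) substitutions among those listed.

2

Codon 2: UUC (Phe) → GUC (Val) — missense.
Codon 5: UGU (Cys) → UGC (Cys) — synonymous.
Codon 6: GUA (Val) → GUG (Val) — synonymous.
Codon 7: GUA (Val) → AUA (Ile) — missense.
Synonymous: 2 of 4.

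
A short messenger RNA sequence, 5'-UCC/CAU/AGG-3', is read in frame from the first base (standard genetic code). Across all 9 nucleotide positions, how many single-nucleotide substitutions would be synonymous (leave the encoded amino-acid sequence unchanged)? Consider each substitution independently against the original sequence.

Codon 1 (UCC, Ser): 3 synonymous substitutions.
Codon 2 (CAU, His): 1 synonymous substitution.
Codon 3 (AGG, Arg): 2 synonymous substitutions.
Total: 3 + 1 + 2 = 6.

6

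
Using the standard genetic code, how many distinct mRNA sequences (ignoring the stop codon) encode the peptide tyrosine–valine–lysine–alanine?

Tyr: 2 codons.
Val: 4 codons.
Lys: 2 codons.
Ala: 4 codons.
2 × 4 × 2 × 4 = 64.

64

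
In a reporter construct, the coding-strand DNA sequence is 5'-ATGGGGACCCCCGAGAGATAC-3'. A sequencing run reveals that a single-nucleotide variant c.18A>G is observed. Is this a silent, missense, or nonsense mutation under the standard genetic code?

silent

Position 18 falls in codon 6: AGA → Arg.
After the substitution the codon is AGG → Arg.
Both encode Arg, so the change is synonymous.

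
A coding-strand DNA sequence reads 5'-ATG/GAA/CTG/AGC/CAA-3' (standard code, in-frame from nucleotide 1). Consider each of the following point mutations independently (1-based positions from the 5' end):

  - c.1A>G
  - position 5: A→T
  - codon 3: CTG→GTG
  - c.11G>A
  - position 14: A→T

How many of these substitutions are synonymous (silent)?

Codon 1: ATG (Met) → GTG (Val) — missense.
Codon 2: GAA (Glu) → GTA (Val) — missense.
Codon 3: CTG (Leu) → GTG (Val) — missense.
Codon 4: AGC (Ser) → AAC (Asn) — missense.
Codon 5: CAA (Gln) → CTA (Leu) — missense.
Synonymous: 0 of 5.

0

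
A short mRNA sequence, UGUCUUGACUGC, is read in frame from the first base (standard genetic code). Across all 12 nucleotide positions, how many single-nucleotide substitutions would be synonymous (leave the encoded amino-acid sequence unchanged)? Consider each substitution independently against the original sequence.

6

Codon 1 (UGU, Cys): 1 synonymous substitution.
Codon 2 (CUU, Leu): 3 synonymous substitutions.
Codon 3 (GAC, Asp): 1 synonymous substitution.
Codon 4 (UGC, Cys): 1 synonymous substitution.
Total: 1 + 3 + 1 + 1 = 6.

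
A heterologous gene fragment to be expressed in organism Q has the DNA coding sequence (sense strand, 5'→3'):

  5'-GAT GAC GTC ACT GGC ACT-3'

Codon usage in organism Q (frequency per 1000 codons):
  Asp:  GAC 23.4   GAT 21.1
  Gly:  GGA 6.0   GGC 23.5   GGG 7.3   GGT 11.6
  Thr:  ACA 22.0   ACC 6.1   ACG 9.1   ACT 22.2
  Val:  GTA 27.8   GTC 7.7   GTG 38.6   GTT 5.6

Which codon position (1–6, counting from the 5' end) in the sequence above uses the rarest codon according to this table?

3

Codon 1 GAT (Asp): 21.1 per 1000.
Codon 2 GAC (Asp): 23.4 per 1000.
Codon 3 GTC (Val): 7.7 per 1000.
Codon 4 ACT (Thr): 22.2 per 1000.
Codon 5 GGC (Gly): 23.5 per 1000.
Codon 6 ACT (Thr): 22.2 per 1000.
Lowest frequency is 7.7 at codon 3.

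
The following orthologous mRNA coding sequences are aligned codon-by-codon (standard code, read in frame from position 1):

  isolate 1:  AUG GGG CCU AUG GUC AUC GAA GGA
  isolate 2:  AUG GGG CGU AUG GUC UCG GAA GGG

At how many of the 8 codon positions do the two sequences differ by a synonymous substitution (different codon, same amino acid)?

1

Codon 1: AUG Met / AUG Met — identical.
Codon 2: GGG Gly / GGG Gly — identical.
Codon 3: CCU Pro / CGU Arg — nonsynonymous.
Codon 4: AUG Met / AUG Met — identical.
Codon 5: GUC Val / GUC Val — identical.
Codon 6: AUC Ile / UCG Ser — nonsynonymous.
Codon 7: GAA Glu / GAA Glu — identical.
Codon 8: GGA Gly / GGG Gly — synonymous.
Synonymous differences: 1.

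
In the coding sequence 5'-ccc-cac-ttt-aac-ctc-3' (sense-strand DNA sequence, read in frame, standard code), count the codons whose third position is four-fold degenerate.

Codon 1 CCC (Pro): third position 4-fold.
Codon 2 CAC (His): third position 2-fold.
Codon 3 TTT (Phe): third position 2-fold.
Codon 4 AAC (Asn): third position 2-fold.
Codon 5 CTC (Leu): third position 4-fold.
Four-fold degenerate third positions: 2.

2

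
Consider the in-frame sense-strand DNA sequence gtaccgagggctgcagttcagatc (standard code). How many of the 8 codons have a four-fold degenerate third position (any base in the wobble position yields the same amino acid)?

5

Codon 1 GTA (Val): third position 4-fold.
Codon 2 CCG (Pro): third position 4-fold.
Codon 3 AGG (Arg): third position 2-fold.
Codon 4 GCT (Ala): third position 4-fold.
Codon 5 GCA (Ala): third position 4-fold.
Codon 6 GTT (Val): third position 4-fold.
Codon 7 CAG (Gln): third position 2-fold.
Codon 8 ATC (Ile): third position 3-fold.
Four-fold degenerate third positions: 5.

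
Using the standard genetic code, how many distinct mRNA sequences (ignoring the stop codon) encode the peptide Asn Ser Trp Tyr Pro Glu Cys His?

768

Asn: 2 codons.
Ser: 6 codons.
Trp: 1 codon.
Tyr: 2 codons.
Pro: 4 codons.
Glu: 2 codons.
Cys: 2 codons.
His: 2 codons.
2 × 6 × 1 × 2 × 4 × 2 × 2 × 2 = 768.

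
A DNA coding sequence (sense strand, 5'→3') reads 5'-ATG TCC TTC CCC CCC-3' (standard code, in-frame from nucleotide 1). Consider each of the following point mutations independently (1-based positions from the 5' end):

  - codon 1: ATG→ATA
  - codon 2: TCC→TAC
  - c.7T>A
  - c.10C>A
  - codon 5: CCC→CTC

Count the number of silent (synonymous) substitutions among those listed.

0

Codon 1: ATG (Met) → ATA (Ile) — missense.
Codon 2: TCC (Ser) → TAC (Tyr) — missense.
Codon 3: TTC (Phe) → ATC (Ile) — missense.
Codon 4: CCC (Pro) → ACC (Thr) — missense.
Codon 5: CCC (Pro) → CTC (Leu) — missense.
Synonymous: 0 of 5.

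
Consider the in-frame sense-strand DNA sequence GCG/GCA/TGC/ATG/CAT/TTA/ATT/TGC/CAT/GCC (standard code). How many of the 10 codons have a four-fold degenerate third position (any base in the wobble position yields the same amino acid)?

3

Codon 1 GCG (Ala): third position 4-fold.
Codon 2 GCA (Ala): third position 4-fold.
Codon 3 TGC (Cys): third position 2-fold.
Codon 4 ATG (Met): third position 1-fold.
Codon 5 CAT (His): third position 2-fold.
Codon 6 TTA (Leu): third position 2-fold.
Codon 7 ATT (Ile): third position 3-fold.
Codon 8 TGC (Cys): third position 2-fold.
Codon 9 CAT (His): third position 2-fold.
Codon 10 GCC (Ala): third position 4-fold.
Four-fold degenerate third positions: 3.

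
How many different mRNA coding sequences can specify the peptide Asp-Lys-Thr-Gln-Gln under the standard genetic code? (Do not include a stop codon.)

Asp: 2 codons.
Lys: 2 codons.
Thr: 4 codons.
Gln: 2 codons.
Gln: 2 codons.
2 × 2 × 4 × 2 × 2 = 64.

64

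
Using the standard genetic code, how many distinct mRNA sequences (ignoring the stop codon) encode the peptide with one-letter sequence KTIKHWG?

Lys: 2 codons.
Thr: 4 codons.
Ile: 3 codons.
Lys: 2 codons.
His: 2 codons.
Trp: 1 codon.
Gly: 4 codons.
2 × 4 × 3 × 2 × 2 × 1 × 4 = 384.

384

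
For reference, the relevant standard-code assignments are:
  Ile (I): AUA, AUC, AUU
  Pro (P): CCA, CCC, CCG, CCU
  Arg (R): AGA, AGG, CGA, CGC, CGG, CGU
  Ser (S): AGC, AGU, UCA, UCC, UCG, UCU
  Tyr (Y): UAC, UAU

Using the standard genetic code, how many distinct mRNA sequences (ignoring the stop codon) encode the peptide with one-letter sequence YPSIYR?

1728

Tyr: 2 codons.
Pro: 4 codons.
Ser: 6 codons.
Ile: 3 codons.
Tyr: 2 codons.
Arg: 6 codons.
2 × 4 × 6 × 3 × 2 × 6 = 1728.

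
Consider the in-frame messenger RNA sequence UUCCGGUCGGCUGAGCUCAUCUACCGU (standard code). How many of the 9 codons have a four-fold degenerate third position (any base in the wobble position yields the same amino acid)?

Codon 1 UUC (Phe): third position 2-fold.
Codon 2 CGG (Arg): third position 4-fold.
Codon 3 UCG (Ser): third position 4-fold.
Codon 4 GCU (Ala): third position 4-fold.
Codon 5 GAG (Glu): third position 2-fold.
Codon 6 CUC (Leu): third position 4-fold.
Codon 7 AUC (Ile): third position 3-fold.
Codon 8 UAC (Tyr): third position 2-fold.
Codon 9 CGU (Arg): third position 4-fold.
Four-fold degenerate third positions: 5.

5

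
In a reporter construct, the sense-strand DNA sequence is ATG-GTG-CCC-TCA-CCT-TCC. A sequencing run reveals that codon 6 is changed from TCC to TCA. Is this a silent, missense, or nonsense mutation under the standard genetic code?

silent

Position 18 falls in codon 6: TCC → Ser.
After the substitution the codon is TCA → Ser.
Both encode Ser, so the change is synonymous.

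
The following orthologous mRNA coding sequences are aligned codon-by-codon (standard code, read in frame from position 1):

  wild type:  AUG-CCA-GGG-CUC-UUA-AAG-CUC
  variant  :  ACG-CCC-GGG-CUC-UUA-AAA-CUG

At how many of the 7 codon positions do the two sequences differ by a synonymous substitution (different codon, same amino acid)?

3

Codon 1: AUG Met / ACG Thr — nonsynonymous.
Codon 2: CCA Pro / CCC Pro — synonymous.
Codon 3: GGG Gly / GGG Gly — identical.
Codon 4: CUC Leu / CUC Leu — identical.
Codon 5: UUA Leu / UUA Leu — identical.
Codon 6: AAG Lys / AAA Lys — synonymous.
Codon 7: CUC Leu / CUG Leu — synonymous.
Synonymous differences: 3.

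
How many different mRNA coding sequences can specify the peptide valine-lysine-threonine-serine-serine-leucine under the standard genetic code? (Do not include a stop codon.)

Val: 4 codons.
Lys: 2 codons.
Thr: 4 codons.
Ser: 6 codons.
Ser: 6 codons.
Leu: 6 codons.
4 × 2 × 4 × 6 × 6 × 6 = 6912.

6912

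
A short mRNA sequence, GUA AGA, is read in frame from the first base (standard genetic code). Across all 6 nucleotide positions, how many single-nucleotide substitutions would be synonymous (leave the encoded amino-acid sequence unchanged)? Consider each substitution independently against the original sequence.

Codon 1 (GUA, Val): 3 synonymous substitutions.
Codon 2 (AGA, Arg): 2 synonymous substitutions.
Total: 3 + 2 = 5.

5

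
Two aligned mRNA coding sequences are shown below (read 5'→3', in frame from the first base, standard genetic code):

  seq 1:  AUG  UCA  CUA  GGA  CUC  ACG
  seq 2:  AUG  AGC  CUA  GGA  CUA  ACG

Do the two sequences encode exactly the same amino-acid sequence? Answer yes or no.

Codon 1: AUG Met / AUG Met — identical.
Codon 2: UCA Ser / AGC Ser — synonymous.
Codon 3: CUA Leu / CUA Leu — identical.
Codon 4: GGA Gly / GGA Gly — identical.
Codon 5: CUC Leu / CUA Leu — synonymous.
Codon 6: ACG Thr / ACG Thr — identical.
Nonsynonymous differences: 0 → same protein.

yes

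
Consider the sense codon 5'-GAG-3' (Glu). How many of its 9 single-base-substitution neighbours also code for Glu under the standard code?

Position 1: none → 0 synonymous.
Position 2: none → 0 synonymous.
Position 3: GAA → 1 synonymous.
Total: 0 + 0 + 1 = 1.

1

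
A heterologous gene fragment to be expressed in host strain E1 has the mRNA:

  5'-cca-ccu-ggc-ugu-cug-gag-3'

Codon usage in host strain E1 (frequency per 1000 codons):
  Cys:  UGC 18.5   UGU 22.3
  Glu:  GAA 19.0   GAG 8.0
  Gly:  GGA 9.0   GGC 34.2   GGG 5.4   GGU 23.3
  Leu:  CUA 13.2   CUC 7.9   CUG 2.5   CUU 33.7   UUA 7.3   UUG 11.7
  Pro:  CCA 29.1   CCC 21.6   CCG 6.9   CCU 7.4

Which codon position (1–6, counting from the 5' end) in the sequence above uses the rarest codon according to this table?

5

Codon 1 CCA (Pro): 29.1 per 1000.
Codon 2 CCU (Pro): 7.4 per 1000.
Codon 3 GGC (Gly): 34.2 per 1000.
Codon 4 UGU (Cys): 22.3 per 1000.
Codon 5 CUG (Leu): 2.5 per 1000.
Codon 6 GAG (Glu): 8.0 per 1000.
Lowest frequency is 2.5 at codon 5.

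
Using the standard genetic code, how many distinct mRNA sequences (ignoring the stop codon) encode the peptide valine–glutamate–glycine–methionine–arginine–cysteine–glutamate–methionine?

Val: 4 codons.
Glu: 2 codons.
Gly: 4 codons.
Met: 1 codon.
Arg: 6 codons.
Cys: 2 codons.
Glu: 2 codons.
Met: 1 codon.
4 × 2 × 4 × 1 × 6 × 2 × 2 × 1 = 768.

768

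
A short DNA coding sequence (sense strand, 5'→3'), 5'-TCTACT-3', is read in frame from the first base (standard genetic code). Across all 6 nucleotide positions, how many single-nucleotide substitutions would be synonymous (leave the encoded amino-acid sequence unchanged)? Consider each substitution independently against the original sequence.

6

Codon 1 (TCT, Ser): 3 synonymous substitutions.
Codon 2 (ACT, Thr): 3 synonymous substitutions.
Total: 3 + 3 = 6.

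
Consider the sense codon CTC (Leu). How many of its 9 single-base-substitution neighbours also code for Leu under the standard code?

3

Position 1: none → 0 synonymous.
Position 2: none → 0 synonymous.
Position 3: CTT, CTA, CTG → 3 synonymous.
Total: 0 + 0 + 3 = 3.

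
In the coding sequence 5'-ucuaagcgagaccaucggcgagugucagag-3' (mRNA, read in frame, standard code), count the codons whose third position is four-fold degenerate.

6

Codon 1 UCU (Ser): third position 4-fold.
Codon 2 AAG (Lys): third position 2-fold.
Codon 3 CGA (Arg): third position 4-fold.
Codon 4 GAC (Asp): third position 2-fold.
Codon 5 CAU (His): third position 2-fold.
Codon 6 CGG (Arg): third position 4-fold.
Codon 7 CGA (Arg): third position 4-fold.
Codon 8 GUG (Val): third position 4-fold.
Codon 9 UCA (Ser): third position 4-fold.
Codon 10 GAG (Glu): third position 2-fold.
Four-fold degenerate third positions: 6.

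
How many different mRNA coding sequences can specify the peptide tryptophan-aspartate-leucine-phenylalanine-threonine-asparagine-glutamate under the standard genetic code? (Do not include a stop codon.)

384

Trp: 1 codon.
Asp: 2 codons.
Leu: 6 codons.
Phe: 2 codons.
Thr: 4 codons.
Asn: 2 codons.
Glu: 2 codons.
1 × 2 × 6 × 2 × 4 × 2 × 2 = 384.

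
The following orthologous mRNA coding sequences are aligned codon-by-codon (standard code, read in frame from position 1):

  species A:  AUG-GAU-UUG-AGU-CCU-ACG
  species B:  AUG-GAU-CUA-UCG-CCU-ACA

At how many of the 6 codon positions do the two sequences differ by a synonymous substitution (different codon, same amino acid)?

Codon 1: AUG Met / AUG Met — identical.
Codon 2: GAU Asp / GAU Asp — identical.
Codon 3: UUG Leu / CUA Leu — synonymous.
Codon 4: AGU Ser / UCG Ser — synonymous.
Codon 5: CCU Pro / CCU Pro — identical.
Codon 6: ACG Thr / ACA Thr — synonymous.
Synonymous differences: 3.

3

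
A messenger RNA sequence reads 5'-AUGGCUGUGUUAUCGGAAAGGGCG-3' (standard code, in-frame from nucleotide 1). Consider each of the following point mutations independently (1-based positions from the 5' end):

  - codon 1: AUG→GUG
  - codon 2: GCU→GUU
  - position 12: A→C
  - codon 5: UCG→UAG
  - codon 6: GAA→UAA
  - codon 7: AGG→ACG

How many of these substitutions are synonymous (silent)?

Codon 1: AUG (Met) → GUG (Val) — missense.
Codon 2: GCU (Ala) → GUU (Val) — missense.
Codon 4: UUA (Leu) → UUC (Phe) — missense.
Codon 5: UCG (Ser) → UAG (Stop) — nonsense.
Codon 6: GAA (Glu) → UAA (Stop) — nonsense.
Codon 7: AGG (Arg) → ACG (Thr) — missense.
Synonymous: 0 of 6.

0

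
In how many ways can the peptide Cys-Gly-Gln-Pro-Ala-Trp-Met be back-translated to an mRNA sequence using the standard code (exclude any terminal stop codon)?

Cys: 2 codons.
Gly: 4 codons.
Gln: 2 codons.
Pro: 4 codons.
Ala: 4 codons.
Trp: 1 codon.
Met: 1 codon.
2 × 4 × 2 × 4 × 4 × 1 × 1 = 256.

256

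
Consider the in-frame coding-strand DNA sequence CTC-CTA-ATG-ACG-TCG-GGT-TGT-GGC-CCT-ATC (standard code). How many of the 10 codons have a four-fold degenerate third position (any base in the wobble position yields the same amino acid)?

Codon 1 CTC (Leu): third position 4-fold.
Codon 2 CTA (Leu): third position 4-fold.
Codon 3 ATG (Met): third position 1-fold.
Codon 4 ACG (Thr): third position 4-fold.
Codon 5 TCG (Ser): third position 4-fold.
Codon 6 GGT (Gly): third position 4-fold.
Codon 7 TGT (Cys): third position 2-fold.
Codon 8 GGC (Gly): third position 4-fold.
Codon 9 CCT (Pro): third position 4-fold.
Codon 10 ATC (Ile): third position 3-fold.
Four-fold degenerate third positions: 7.

7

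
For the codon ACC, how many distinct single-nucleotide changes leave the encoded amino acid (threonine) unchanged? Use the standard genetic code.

3

Position 1: none → 0 synonymous.
Position 2: none → 0 synonymous.
Position 3: ACU, ACA, ACG → 3 synonymous.
Total: 0 + 0 + 3 = 3.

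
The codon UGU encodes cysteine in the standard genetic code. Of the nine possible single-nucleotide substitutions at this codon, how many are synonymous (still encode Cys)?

1

Position 1: none → 0 synonymous.
Position 2: none → 0 synonymous.
Position 3: UGC → 1 synonymous.
Total: 0 + 0 + 1 = 1.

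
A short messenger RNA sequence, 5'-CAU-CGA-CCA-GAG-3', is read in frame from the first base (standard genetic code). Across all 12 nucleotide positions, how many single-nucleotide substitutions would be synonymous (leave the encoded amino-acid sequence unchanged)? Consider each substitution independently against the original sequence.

9

Codon 1 (CAU, His): 1 synonymous substitution.
Codon 2 (CGA, Arg): 4 synonymous substitutions.
Codon 3 (CCA, Pro): 3 synonymous substitutions.
Codon 4 (GAG, Glu): 1 synonymous substitution.
Total: 1 + 4 + 3 + 1 = 9.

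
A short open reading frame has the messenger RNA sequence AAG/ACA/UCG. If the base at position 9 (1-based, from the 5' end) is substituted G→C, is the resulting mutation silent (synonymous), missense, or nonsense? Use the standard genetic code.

Position 9 falls in codon 3: UCG → Ser.
After the substitution the codon is UCC → Ser.
Both encode Ser, so the change is synonymous.

silent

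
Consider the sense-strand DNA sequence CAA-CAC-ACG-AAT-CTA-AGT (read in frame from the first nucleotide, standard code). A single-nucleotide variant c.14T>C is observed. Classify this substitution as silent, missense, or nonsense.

missense

Position 14 falls in codon 5: CTA → Leu.
After the substitution the codon is CCA → Pro.
Leu ≠ Pro, so this is a missense mutation.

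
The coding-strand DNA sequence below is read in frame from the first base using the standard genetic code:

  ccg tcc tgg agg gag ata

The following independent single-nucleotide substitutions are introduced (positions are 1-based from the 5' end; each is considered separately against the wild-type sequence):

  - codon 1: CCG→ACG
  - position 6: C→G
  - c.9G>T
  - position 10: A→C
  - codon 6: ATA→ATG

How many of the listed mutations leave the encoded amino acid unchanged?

2

Codon 1: CCG (Pro) → ACG (Thr) — missense.
Codon 2: TCC (Ser) → TCG (Ser) — synonymous.
Codon 3: TGG (Trp) → TGT (Cys) — missense.
Codon 4: AGG (Arg) → CGG (Arg) — synonymous.
Codon 6: ATA (Ile) → ATG (Met) — missense.
Synonymous: 2 of 5.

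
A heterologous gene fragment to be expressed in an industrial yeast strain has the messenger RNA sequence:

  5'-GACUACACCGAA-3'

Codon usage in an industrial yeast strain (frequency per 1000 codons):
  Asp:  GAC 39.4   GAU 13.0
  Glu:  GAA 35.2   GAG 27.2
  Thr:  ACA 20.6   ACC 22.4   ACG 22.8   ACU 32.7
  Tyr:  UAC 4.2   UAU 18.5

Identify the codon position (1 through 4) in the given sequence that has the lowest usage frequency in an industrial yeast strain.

2

Codon 1 GAC (Asp): 39.4 per 1000.
Codon 2 UAC (Tyr): 4.2 per 1000.
Codon 3 ACC (Thr): 22.4 per 1000.
Codon 4 GAA (Glu): 35.2 per 1000.
Lowest frequency is 4.2 at codon 2.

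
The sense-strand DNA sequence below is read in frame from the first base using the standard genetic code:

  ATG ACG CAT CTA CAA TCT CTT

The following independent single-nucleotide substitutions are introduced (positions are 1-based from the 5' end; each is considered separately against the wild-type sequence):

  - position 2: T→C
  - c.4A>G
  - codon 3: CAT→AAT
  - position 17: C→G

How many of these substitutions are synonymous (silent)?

0

Codon 1: ATG (Met) → ACG (Thr) — missense.
Codon 2: ACG (Thr) → GCG (Ala) — missense.
Codon 3: CAT (His) → AAT (Asn) — missense.
Codon 6: TCT (Ser) → TGT (Cys) — missense.
Synonymous: 0 of 4.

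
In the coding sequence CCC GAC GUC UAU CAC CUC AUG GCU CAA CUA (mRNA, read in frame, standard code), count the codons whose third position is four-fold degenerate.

5

Codon 1 CCC (Pro): third position 4-fold.
Codon 2 GAC (Asp): third position 2-fold.
Codon 3 GUC (Val): third position 4-fold.
Codon 4 UAU (Tyr): third position 2-fold.
Codon 5 CAC (His): third position 2-fold.
Codon 6 CUC (Leu): third position 4-fold.
Codon 7 AUG (Met): third position 1-fold.
Codon 8 GCU (Ala): third position 4-fold.
Codon 9 CAA (Gln): third position 2-fold.
Codon 10 CUA (Leu): third position 4-fold.
Four-fold degenerate third positions: 5.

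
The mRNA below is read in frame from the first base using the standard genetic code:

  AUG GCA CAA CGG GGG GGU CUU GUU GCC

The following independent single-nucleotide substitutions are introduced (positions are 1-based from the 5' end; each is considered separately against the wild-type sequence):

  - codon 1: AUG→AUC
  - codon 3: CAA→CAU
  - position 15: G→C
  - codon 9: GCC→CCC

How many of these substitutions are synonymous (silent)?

Codon 1: AUG (Met) → AUC (Ile) — missense.
Codon 3: CAA (Gln) → CAU (His) — missense.
Codon 5: GGG (Gly) → GGC (Gly) — synonymous.
Codon 9: GCC (Ala) → CCC (Pro) — missense.
Synonymous: 1 of 4.

1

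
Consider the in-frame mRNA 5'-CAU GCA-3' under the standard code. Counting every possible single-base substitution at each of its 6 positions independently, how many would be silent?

Codon 1 (CAU, His): 1 synonymous substitution.
Codon 2 (GCA, Ala): 3 synonymous substitutions.
Total: 1 + 3 = 4.

4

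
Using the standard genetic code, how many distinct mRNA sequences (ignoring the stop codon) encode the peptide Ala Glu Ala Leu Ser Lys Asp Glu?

Ala: 4 codons.
Glu: 2 codons.
Ala: 4 codons.
Leu: 6 codons.
Ser: 6 codons.
Lys: 2 codons.
Asp: 2 codons.
Glu: 2 codons.
4 × 2 × 4 × 6 × 6 × 2 × 2 × 2 = 9216.

9216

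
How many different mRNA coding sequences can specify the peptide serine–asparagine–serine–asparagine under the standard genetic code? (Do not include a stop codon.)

144

Ser: 6 codons.
Asn: 2 codons.
Ser: 6 codons.
Asn: 2 codons.
6 × 2 × 6 × 2 = 144.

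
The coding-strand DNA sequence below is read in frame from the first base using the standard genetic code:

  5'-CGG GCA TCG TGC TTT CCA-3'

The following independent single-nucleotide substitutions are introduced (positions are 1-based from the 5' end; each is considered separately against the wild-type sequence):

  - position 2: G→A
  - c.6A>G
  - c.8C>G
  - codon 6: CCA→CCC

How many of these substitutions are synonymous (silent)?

Codon 1: CGG (Arg) → CAG (Gln) — missense.
Codon 2: GCA (Ala) → GCG (Ala) — synonymous.
Codon 3: TCG (Ser) → TGG (Trp) — missense.
Codon 6: CCA (Pro) → CCC (Pro) — synonymous.
Synonymous: 2 of 4.

2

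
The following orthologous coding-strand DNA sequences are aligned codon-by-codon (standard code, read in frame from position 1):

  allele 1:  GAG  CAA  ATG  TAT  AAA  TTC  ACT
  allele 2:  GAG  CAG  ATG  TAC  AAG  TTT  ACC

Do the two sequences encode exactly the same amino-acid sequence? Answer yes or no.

Codon 1: GAG Glu / GAG Glu — identical.
Codon 2: CAA Gln / CAG Gln — synonymous.
Codon 3: ATG Met / ATG Met — identical.
Codon 4: TAT Tyr / TAC Tyr — synonymous.
Codon 5: AAA Lys / AAG Lys — synonymous.
Codon 6: TTC Phe / TTT Phe — synonymous.
Codon 7: ACT Thr / ACC Thr — synonymous.
Nonsynonymous differences: 0 → same protein.

yes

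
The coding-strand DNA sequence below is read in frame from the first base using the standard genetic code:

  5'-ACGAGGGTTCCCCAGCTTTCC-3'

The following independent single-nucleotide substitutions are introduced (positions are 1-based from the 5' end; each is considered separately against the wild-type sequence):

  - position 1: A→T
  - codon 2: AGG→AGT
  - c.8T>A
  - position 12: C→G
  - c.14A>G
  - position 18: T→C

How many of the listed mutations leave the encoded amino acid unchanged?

Codon 1: ACG (Thr) → TCG (Ser) — missense.
Codon 2: AGG (Arg) → AGT (Ser) — missense.
Codon 3: GTT (Val) → GAT (Asp) — missense.
Codon 4: CCC (Pro) → CCG (Pro) — synonymous.
Codon 5: CAG (Gln) → CGG (Arg) — missense.
Codon 6: CTT (Leu) → CTC (Leu) — synonymous.
Synonymous: 2 of 6.

2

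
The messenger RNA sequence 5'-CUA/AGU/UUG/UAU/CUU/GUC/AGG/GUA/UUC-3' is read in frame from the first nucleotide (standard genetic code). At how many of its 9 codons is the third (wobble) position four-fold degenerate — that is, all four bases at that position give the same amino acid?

4

Codon 1 CUA (Leu): third position 4-fold.
Codon 2 AGU (Ser): third position 2-fold.
Codon 3 UUG (Leu): third position 2-fold.
Codon 4 UAU (Tyr): third position 2-fold.
Codon 5 CUU (Leu): third position 4-fold.
Codon 6 GUC (Val): third position 4-fold.
Codon 7 AGG (Arg): third position 2-fold.
Codon 8 GUA (Val): third position 4-fold.
Codon 9 UUC (Phe): third position 2-fold.
Four-fold degenerate third positions: 4.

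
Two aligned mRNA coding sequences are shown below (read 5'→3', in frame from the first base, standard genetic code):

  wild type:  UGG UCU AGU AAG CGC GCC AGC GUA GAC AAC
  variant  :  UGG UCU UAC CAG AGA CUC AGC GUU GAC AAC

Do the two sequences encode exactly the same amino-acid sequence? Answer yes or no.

no

Codon 1: UGG Trp / UGG Trp — identical.
Codon 2: UCU Ser / UCU Ser — identical.
Codon 3: AGU Ser / UAC Tyr — nonsynonymous.
Codon 4: AAG Lys / CAG Gln — nonsynonymous.
Codon 5: CGC Arg / AGA Arg — synonymous.
Codon 6: GCC Ala / CUC Leu — nonsynonymous.
Codon 7: AGC Ser / AGC Ser — identical.
Codon 8: GUA Val / GUU Val — synonymous.
Codon 9: GAC Asp / GAC Asp — identical.
Codon 10: AAC Asn / AAC Asn — identical.
Nonsynonymous differences: 3 → different protein.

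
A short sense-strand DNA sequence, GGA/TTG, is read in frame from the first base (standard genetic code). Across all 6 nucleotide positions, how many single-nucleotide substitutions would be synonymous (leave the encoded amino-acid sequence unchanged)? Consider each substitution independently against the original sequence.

5

Codon 1 (GGA, Gly): 3 synonymous substitutions.
Codon 2 (TTG, Leu): 2 synonymous substitutions.
Total: 3 + 2 = 5.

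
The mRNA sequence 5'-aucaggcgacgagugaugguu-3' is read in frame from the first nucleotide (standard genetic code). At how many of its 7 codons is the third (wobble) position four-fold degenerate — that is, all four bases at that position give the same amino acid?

Codon 1 AUC (Ile): third position 3-fold.
Codon 2 AGG (Arg): third position 2-fold.
Codon 3 CGA (Arg): third position 4-fold.
Codon 4 CGA (Arg): third position 4-fold.
Codon 5 GUG (Val): third position 4-fold.
Codon 6 AUG (Met): third position 1-fold.
Codon 7 GUU (Val): third position 4-fold.
Four-fold degenerate third positions: 4.

4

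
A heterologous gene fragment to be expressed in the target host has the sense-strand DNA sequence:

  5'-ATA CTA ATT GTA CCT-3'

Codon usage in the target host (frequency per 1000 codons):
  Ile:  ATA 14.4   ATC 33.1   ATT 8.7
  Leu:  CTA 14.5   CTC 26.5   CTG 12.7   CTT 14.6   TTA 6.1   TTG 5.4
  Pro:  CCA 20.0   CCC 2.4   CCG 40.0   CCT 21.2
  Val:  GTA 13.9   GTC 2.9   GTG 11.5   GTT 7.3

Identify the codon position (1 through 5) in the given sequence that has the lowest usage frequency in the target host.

3

Codon 1 ATA (Ile): 14.4 per 1000.
Codon 2 CTA (Leu): 14.5 per 1000.
Codon 3 ATT (Ile): 8.7 per 1000.
Codon 4 GTA (Val): 13.9 per 1000.
Codon 5 CCT (Pro): 21.2 per 1000.
Lowest frequency is 8.7 at codon 3.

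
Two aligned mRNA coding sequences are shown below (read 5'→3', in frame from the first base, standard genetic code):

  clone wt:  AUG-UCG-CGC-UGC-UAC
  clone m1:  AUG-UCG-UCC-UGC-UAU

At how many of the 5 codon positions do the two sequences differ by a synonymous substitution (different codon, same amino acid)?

1

Codon 1: AUG Met / AUG Met — identical.
Codon 2: UCG Ser / UCG Ser — identical.
Codon 3: CGC Arg / UCC Ser — nonsynonymous.
Codon 4: UGC Cys / UGC Cys — identical.
Codon 5: UAC Tyr / UAU Tyr — synonymous.
Synonymous differences: 1.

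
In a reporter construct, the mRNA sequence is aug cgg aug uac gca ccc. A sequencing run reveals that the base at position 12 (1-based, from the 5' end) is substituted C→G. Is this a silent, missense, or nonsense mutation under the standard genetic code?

nonsense

Position 12 falls in codon 4: UAC → Tyr.
After the substitution the codon is UAG → Stop.
The new codon is a stop codon, so this is a nonsense mutation.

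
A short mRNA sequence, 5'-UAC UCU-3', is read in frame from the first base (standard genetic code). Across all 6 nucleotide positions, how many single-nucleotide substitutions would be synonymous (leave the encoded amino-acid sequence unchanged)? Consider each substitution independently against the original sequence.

Codon 1 (UAC, Tyr): 1 synonymous substitution.
Codon 2 (UCU, Ser): 3 synonymous substitutions.
Total: 1 + 3 = 4.

4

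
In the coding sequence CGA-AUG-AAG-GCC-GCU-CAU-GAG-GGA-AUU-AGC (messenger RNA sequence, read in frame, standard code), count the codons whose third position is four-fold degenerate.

4

Codon 1 CGA (Arg): third position 4-fold.
Codon 2 AUG (Met): third position 1-fold.
Codon 3 AAG (Lys): third position 2-fold.
Codon 4 GCC (Ala): third position 4-fold.
Codon 5 GCU (Ala): third position 4-fold.
Codon 6 CAU (His): third position 2-fold.
Codon 7 GAG (Glu): third position 2-fold.
Codon 8 GGA (Gly): third position 4-fold.
Codon 9 AUU (Ile): third position 3-fold.
Codon 10 AGC (Ser): third position 2-fold.
Four-fold degenerate third positions: 4.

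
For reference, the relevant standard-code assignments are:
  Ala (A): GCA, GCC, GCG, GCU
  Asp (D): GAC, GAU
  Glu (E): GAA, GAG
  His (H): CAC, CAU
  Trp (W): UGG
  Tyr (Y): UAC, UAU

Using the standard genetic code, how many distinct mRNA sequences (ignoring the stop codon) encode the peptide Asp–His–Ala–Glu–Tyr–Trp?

64

Asp: 2 codons.
His: 2 codons.
Ala: 4 codons.
Glu: 2 codons.
Tyr: 2 codons.
Trp: 1 codon.
2 × 2 × 4 × 2 × 2 × 1 = 64.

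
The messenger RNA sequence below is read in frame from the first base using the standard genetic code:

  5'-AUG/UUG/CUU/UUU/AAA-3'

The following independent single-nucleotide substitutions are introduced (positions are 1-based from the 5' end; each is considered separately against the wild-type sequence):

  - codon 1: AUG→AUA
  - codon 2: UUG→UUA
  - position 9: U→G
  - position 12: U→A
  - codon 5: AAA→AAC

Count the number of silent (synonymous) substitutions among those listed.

2

Codon 1: AUG (Met) → AUA (Ile) — missense.
Codon 2: UUG (Leu) → UUA (Leu) — synonymous.
Codon 3: CUU (Leu) → CUG (Leu) — synonymous.
Codon 4: UUU (Phe) → UUA (Leu) — missense.
Codon 5: AAA (Lys) → AAC (Asn) — missense.
Synonymous: 2 of 5.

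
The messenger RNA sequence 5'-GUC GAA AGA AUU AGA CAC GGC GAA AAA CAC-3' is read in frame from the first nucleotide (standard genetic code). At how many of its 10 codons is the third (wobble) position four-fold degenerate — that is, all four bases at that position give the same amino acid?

2

Codon 1 GUC (Val): third position 4-fold.
Codon 2 GAA (Glu): third position 2-fold.
Codon 3 AGA (Arg): third position 2-fold.
Codon 4 AUU (Ile): third position 3-fold.
Codon 5 AGA (Arg): third position 2-fold.
Codon 6 CAC (His): third position 2-fold.
Codon 7 GGC (Gly): third position 4-fold.
Codon 8 GAA (Glu): third position 2-fold.
Codon 9 AAA (Lys): third position 2-fold.
Codon 10 CAC (His): third position 2-fold.
Four-fold degenerate third positions: 2.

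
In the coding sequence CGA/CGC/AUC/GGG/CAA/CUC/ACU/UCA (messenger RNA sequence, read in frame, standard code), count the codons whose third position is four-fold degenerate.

6

Codon 1 CGA (Arg): third position 4-fold.
Codon 2 CGC (Arg): third position 4-fold.
Codon 3 AUC (Ile): third position 3-fold.
Codon 4 GGG (Gly): third position 4-fold.
Codon 5 CAA (Gln): third position 2-fold.
Codon 6 CUC (Leu): third position 4-fold.
Codon 7 ACU (Thr): third position 4-fold.
Codon 8 UCA (Ser): third position 4-fold.
Four-fold degenerate third positions: 6.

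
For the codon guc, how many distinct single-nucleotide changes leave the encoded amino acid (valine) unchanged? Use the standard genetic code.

3

Position 1: none → 0 synonymous.
Position 2: none → 0 synonymous.
Position 3: GUU, GUA, GUG → 3 synonymous.
Total: 0 + 0 + 3 = 3.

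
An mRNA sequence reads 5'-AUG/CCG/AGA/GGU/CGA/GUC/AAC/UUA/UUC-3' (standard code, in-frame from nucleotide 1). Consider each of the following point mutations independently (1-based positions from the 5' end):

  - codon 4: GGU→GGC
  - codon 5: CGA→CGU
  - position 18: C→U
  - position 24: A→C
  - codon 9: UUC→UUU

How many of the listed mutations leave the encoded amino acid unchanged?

Codon 4: GGU (Gly) → GGC (Gly) — synonymous.
Codon 5: CGA (Arg) → CGU (Arg) — synonymous.
Codon 6: GUC (Val) → GUU (Val) — synonymous.
Codon 8: UUA (Leu) → UUC (Phe) — missense.
Codon 9: UUC (Phe) → UUU (Phe) — synonymous.
Synonymous: 4 of 5.

4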